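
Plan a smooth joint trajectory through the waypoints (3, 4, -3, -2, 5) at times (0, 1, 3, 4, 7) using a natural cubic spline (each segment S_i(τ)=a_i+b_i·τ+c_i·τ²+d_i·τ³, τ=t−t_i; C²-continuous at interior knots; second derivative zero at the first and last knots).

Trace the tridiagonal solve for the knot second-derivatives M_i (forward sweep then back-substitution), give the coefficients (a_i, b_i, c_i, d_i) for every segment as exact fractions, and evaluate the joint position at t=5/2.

  seg 0: a=3 b=637/300 c=0 d=-337/300
  seg 1: a=4 b=-187/150 c=-337/100 d=673/600
  seg 2: a=-3 b=-19/15 c=84/25 d=-82/75
  seg 3: a=-2 b=163/75 c=2/25 d=-2/225
S(5/2) = -2667/1600

Δ: Δ0=1, Δ1=-7/2, Δ2=1, Δ3=7/3
row 1: diag=6, rhs=-27; c'=1/3, d'=-9/2
row 2: denom=6−2·1/3=16/3; d'=(27−2·-9/2)/(16/3)=27/4
row 3: denom=8−1·3/16=125/16; d'=(8−1·27/4)/(125/16)=4/25
back: M3=4/25
back: M2=27/4−3/16·4/25=168/25
back: M1=-9/2−1/3·168/25=-337/50
M: M0=0, M1=-337/50, M2=168/25, M3=4/25, M4=0
seg 0: a=3, c=M0/2=0, d=(M1−M0)/(6·1)=-337/300, b=Δ0−h0·(2M0+M1)/6=637/300
seg 1: a=4, c=M1/2=-337/100, d=(M2−M1)/(6·2)=673/600, b=Δ1−h1·(2M1+M2)/6=-187/150
seg 2: a=-3, c=M2/2=84/25, d=(M3−M2)/(6·1)=-82/75, b=Δ2−h2·(2M2+M3)/6=-19/15
seg 3: a=-2, c=M3/2=2/25, d=(M4−M3)/(6·3)=-2/225, b=Δ3−h3·(2M3+M4)/6=163/75
t_q=5/2 → seg 1, τ=3/2; S=4+-187/150·τ+-337/100·τ²+673/600·τ³=-2667/1600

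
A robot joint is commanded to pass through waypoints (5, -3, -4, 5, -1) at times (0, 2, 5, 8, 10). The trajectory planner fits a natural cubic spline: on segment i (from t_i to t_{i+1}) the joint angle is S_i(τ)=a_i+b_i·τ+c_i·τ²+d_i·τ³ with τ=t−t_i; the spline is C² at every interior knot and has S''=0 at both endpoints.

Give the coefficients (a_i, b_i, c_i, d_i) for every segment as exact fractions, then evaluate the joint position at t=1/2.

  seg 0: a=5 b=-2293/510 c=0 d=253/2040
  seg 1: a=-3 b=-767/255 c=253/340 d=451/9180
  seg 2: a=-4 b=167/60 c=121/102 d=-3409/9180
  seg 3: a=5 b=-32/255 c=-733/340 d=733/2040
S(1/2) = 3011/1088

Δ: Δ0=-4, Δ1=-1/3, Δ2=3, Δ3=-3
row 1: diag=10, rhs=22; c'=3/10, d'=11/5
row 2: denom=12−3·3/10=111/10; d'=(20−3·11/5)/(111/10)=134/111
row 3: denom=10−3·10/37=340/37; d'=(-36−3·134/111)/(340/37)=-733/170
back: M3=-733/170
back: M2=134/111−10/37·-733/170=121/51
back: M1=11/5−3/10·121/51=253/170
M: M0=0, M1=253/170, M2=121/51, M3=-733/170, M4=0
seg 0: a=5, c=M0/2=0, d=(M1−M0)/(6·2)=253/2040, b=Δ0−h0·(2M0+M1)/6=-2293/510
seg 1: a=-3, c=M1/2=253/340, d=(M2−M1)/(6·3)=451/9180, b=Δ1−h1·(2M1+M2)/6=-767/255
seg 2: a=-4, c=M2/2=121/102, d=(M3−M2)/(6·3)=-3409/9180, b=Δ2−h2·(2M2+M3)/6=167/60
seg 3: a=5, c=M3/2=-733/340, d=(M4−M3)/(6·2)=733/2040, b=Δ3−h3·(2M3+M4)/6=-32/255
t_q=1/2 → seg 0, τ=1/2; S=5+-2293/510·τ+0·τ²+253/2040·τ³=3011/1088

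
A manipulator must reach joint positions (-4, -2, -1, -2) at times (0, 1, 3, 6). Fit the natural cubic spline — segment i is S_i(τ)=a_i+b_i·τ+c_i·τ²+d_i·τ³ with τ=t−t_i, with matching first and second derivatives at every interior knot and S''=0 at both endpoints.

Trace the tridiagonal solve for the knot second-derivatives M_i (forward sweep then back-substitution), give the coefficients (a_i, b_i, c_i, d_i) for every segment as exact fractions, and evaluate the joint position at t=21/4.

  seg 0: a=-4 b=47/21 c=0 d=-5/21
  seg 1: a=-2 b=32/21 c=-5/7 d=17/168
  seg 2: a=-1 b=-5/42 c=-3/28 d=1/84
S(21/4) = -3001/1792

Δ: Δ0=2, Δ1=1/2, Δ2=-1/3
row 1: diag=6, rhs=-9; c'=1/3, d'=-3/2
row 2: denom=10−2·1/3=28/3; d'=(-5−2·-3/2)/(28/3)=-3/14
back: M2=-3/14
back: M1=-3/2−1/3·-3/14=-10/7
M: M0=0, M1=-10/7, M2=-3/14, M3=0
seg 0: a=-4, c=M0/2=0, d=(M1−M0)/(6·1)=-5/21, b=Δ0−h0·(2M0+M1)/6=47/21
seg 1: a=-2, c=M1/2=-5/7, d=(M2−M1)/(6·2)=17/168, b=Δ1−h1·(2M1+M2)/6=32/21
seg 2: a=-1, c=M2/2=-3/28, d=(M3−M2)/(6·3)=1/84, b=Δ2−h2·(2M2+M3)/6=-5/42
t_q=21/4 → seg 2, τ=9/4; S=-1+-5/42·τ+-3/28·τ²+1/84·τ³=-3001/1792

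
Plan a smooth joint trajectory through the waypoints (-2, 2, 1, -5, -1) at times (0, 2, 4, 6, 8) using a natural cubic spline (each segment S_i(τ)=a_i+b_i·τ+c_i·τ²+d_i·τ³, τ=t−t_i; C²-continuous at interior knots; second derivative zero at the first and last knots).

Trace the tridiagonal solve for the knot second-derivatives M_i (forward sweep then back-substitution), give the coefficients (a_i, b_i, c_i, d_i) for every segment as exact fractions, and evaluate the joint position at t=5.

Δ: Δ0=2, Δ1=-1/2, Δ2=-3, Δ3=2
row 1: diag=8, rhs=-15; c'=1/4, d'=-15/8
row 2: denom=8−2·1/4=15/2; d'=(-15−2·-15/8)/(15/2)=-3/2
row 3: denom=8−2·4/15=112/15; d'=(30−2·-3/2)/(112/15)=495/112
back: M3=495/112
back: M2=-3/2−4/15·495/112=-75/28
back: M1=-15/8−1/4·-75/28=-135/112
M: M0=0, M1=-135/112, M2=-75/28, M3=495/112, M4=0
seg 0: a=-2, c=M0/2=0, d=(M1−M0)/(6·2)=-45/448, b=Δ0−h0·(2M0+M1)/6=269/112
seg 1: a=2, c=M1/2=-135/224, d=(M2−M1)/(6·2)=-55/448, b=Δ1−h1·(2M1+M2)/6=67/56
seg 2: a=1, c=M2/2=-75/56, d=(M3−M2)/(6·2)=265/448, b=Δ2−h2·(2M2+M3)/6=-43/16
seg 3: a=-5, c=M3/2=495/224, d=(M4−M3)/(6·2)=-165/448, b=Δ3−h3·(2M3+M4)/6=-53/56
t_q=5 → seg 2, τ=1; S=1+-43/16·τ+-75/56·τ²+265/448·τ³=-1091/448

  seg 0: a=-2 b=269/112 c=0 d=-45/448
  seg 1: a=2 b=67/56 c=-135/224 d=-55/448
  seg 2: a=1 b=-43/16 c=-75/56 d=265/448
  seg 3: a=-5 b=-53/56 c=495/224 d=-165/448
S(5) = -1091/448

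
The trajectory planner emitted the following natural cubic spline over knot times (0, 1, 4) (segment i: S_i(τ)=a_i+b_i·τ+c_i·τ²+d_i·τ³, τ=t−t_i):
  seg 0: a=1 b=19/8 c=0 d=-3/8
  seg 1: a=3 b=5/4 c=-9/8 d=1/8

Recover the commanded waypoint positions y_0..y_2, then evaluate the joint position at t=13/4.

y_0 = S_0(0) = a_0 = 1
y_1 = S_1(0) = a_1 = 3
y_2 = S_1(3) = 0
t_q=13/4 is in segment 1 (τ=9/4); S_1(τ)=789/512

y_0=1 y_1=3 y_2=0
S(13/4) = 789/512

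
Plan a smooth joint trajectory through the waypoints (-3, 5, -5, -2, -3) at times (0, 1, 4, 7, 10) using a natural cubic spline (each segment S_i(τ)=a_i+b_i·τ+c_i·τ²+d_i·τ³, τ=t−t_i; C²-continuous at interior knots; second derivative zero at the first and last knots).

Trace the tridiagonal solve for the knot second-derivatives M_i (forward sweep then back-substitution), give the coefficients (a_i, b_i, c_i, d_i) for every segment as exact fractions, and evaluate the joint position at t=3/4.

Δ: Δ0=8, Δ1=-10/3, Δ2=1, Δ3=-1/3
row 1: diag=8, rhs=-68; c'=3/8, d'=-17/2
row 2: denom=12−3·3/8=87/8; d'=(26−3·-17/2)/(87/8)=412/87
row 3: denom=12−3·8/29=324/29; d'=(-8−3·412/87)/(324/29)=-161/81
back: M3=-161/81
back: M2=412/87−8/29·-161/81=428/81
back: M1=-17/2−3/8·428/81=-283/27
M: M0=0, M1=-283/27, M2=428/81, M3=-161/81, M4=0
seg 0: a=-3, c=M0/2=0, d=(M1−M0)/(6·1)=-283/162, b=Δ0−h0·(2M0+M1)/6=1579/162
seg 1: a=5, c=M1/2=-283/54, d=(M2−M1)/(6·3)=1277/1458, b=Δ1−h1·(2M1+M2)/6=365/81
seg 2: a=-5, c=M2/2=214/81, d=(M3−M2)/(6·3)=-589/1458, b=Δ2−h2·(2M2+M3)/6=-533/162
seg 3: a=-2, c=M3/2=-161/162, d=(M4−M3)/(6·3)=161/1458, b=Δ3−h3·(2M3+M4)/6=134/81
t_q=3/4 → seg 0, τ=3/4; S=-3+1579/162·τ+0·τ²+-283/162·τ³=12349/3456

  seg 0: a=-3 b=1579/162 c=0 d=-283/162
  seg 1: a=5 b=365/81 c=-283/54 d=1277/1458
  seg 2: a=-5 b=-533/162 c=214/81 d=-589/1458
  seg 3: a=-2 b=134/81 c=-161/162 d=161/1458
S(3/4) = 12349/3456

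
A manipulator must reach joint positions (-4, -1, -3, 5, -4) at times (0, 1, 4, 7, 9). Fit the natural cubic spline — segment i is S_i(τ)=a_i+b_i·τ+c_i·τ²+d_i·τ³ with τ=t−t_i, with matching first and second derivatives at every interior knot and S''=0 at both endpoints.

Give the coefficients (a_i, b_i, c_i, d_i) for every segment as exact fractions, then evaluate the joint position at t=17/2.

  seg 0: a=-4 b=1977/532 c=0 d=-381/532
  seg 1: a=-1 b=417/266 c=-1143/532 d=6721/14364
  seg 2: a=-3 b=697/532 c=823/399 d=-7711/14364
  seg 3: a=5 b=-215/266 c=-1473/532 d=491/1064
S(17/2) = -7531/8512

Δ: Δ0=3, Δ1=-2/3, Δ2=8/3, Δ3=-9/2
row 1: diag=8, rhs=-22; c'=3/8, d'=-11/4
row 2: denom=12−3·3/8=87/8; d'=(20−3·-11/4)/(87/8)=226/87
row 3: denom=10−3·8/29=266/29; d'=(-43−3·226/87)/(266/29)=-1473/266
back: M3=-1473/266
back: M2=226/87−8/29·-1473/266=1646/399
back: M1=-11/4−3/8·1646/399=-1143/266
M: M0=0, M1=-1143/266, M2=1646/399, M3=-1473/266, M4=0
seg 0: a=-4, c=M0/2=0, d=(M1−M0)/(6·1)=-381/532, b=Δ0−h0·(2M0+M1)/6=1977/532
seg 1: a=-1, c=M1/2=-1143/532, d=(M2−M1)/(6·3)=6721/14364, b=Δ1−h1·(2M1+M2)/6=417/266
seg 2: a=-3, c=M2/2=823/399, d=(M3−M2)/(6·3)=-7711/14364, b=Δ2−h2·(2M2+M3)/6=697/532
seg 3: a=5, c=M3/2=-1473/532, d=(M4−M3)/(6·2)=491/1064, b=Δ3−h3·(2M3+M4)/6=-215/266
t_q=17/2 → seg 3, τ=3/2; S=5+-215/266·τ+-1473/532·τ²+491/1064·τ³=-7531/8512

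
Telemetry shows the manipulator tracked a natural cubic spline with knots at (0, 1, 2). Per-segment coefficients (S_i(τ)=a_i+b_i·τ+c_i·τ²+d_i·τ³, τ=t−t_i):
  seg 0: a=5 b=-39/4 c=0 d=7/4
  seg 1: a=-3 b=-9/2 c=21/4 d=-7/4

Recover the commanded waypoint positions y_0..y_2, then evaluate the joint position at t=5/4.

y_0 = S_0(0) = a_0 = 5
y_1 = S_1(0) = a_1 = -3
y_2 = S_1(1) = -4
t_q=5/4 is in segment 1 (τ=1/4); S_1(τ)=-979/256

y_0=5 y_1=-3 y_2=-4
S(5/4) = -979/256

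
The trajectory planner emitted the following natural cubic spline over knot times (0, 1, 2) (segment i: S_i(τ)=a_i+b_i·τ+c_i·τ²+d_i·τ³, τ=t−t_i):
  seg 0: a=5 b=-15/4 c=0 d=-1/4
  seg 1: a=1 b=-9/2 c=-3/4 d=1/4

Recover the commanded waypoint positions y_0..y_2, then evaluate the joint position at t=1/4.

y_0 = S_0(0) = a_0 = 5
y_1 = S_1(0) = a_1 = 1
y_2 = S_1(1) = -4
t_q=1/4 is in segment 0 (τ=1/4); S_0(τ)=1039/256

y_0=5 y_1=1 y_2=-4
S(1/4) = 1039/256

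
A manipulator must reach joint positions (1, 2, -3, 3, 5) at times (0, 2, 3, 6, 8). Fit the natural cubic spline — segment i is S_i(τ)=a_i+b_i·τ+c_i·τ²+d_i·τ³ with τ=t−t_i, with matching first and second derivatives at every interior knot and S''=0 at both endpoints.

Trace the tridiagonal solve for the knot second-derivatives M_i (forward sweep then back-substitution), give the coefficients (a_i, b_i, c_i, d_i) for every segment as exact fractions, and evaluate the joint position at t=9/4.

Δ: Δ0=1/2, Δ1=-5, Δ2=2, Δ3=1
row 1: diag=6, rhs=-33; c'=1/6, d'=-11/2
row 2: denom=8−1·1/6=47/6; d'=(42−1·-11/2)/(47/6)=285/47
row 3: denom=10−3·18/47=416/47; d'=(-6−3·285/47)/(416/47)=-1137/416
back: M3=-1137/416
back: M2=285/47−18/47·-1137/416=1479/208
back: M1=-11/2−1/6·1479/208=-2781/416
M: M0=0, M1=-2781/416, M2=1479/208, M3=-1137/416, M4=0
seg 0: a=1, c=M0/2=0, d=(M1−M0)/(6·2)=-927/1664, b=Δ0−h0·(2M0+M1)/6=1135/416
seg 1: a=2, c=M1/2=-2781/832, d=(M2−M1)/(6·1)=1913/832, b=Δ1−h1·(2M1+M2)/6=-823/208
seg 2: a=-3, c=M2/2=1479/416, d=(M3−M2)/(6·3)=-35/64, b=Δ2−h2·(2M2+M3)/6=-3115/832
seg 3: a=3, c=M3/2=-1137/832, d=(M4−M3)/(6·2)=379/1664, b=Δ3−h3·(2M3+M4)/6=587/208
t_q=9/4 → seg 1, τ=1/4; S=2+-823/208·τ+-2781/832·τ²+1913/832·τ³=44613/53248

  seg 0: a=1 b=1135/416 c=0 d=-927/1664
  seg 1: a=2 b=-823/208 c=-2781/832 d=1913/832
  seg 2: a=-3 b=-3115/832 c=1479/416 d=-35/64
  seg 3: a=3 b=587/208 c=-1137/832 d=379/1664
S(9/4) = 44613/53248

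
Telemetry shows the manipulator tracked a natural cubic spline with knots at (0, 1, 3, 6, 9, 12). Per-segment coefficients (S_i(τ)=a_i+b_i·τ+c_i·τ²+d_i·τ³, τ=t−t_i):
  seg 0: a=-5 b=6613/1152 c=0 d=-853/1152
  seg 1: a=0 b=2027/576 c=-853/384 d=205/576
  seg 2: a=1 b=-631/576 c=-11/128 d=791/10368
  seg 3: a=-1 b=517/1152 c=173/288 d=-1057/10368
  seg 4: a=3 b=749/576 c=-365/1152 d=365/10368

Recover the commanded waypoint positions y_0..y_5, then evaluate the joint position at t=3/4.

y_0 = S_0(0) = a_0 = -5
y_1 = S_1(0) = a_1 = 0
y_2 = S_2(0) = a_2 = 1
y_3 = S_3(0) = a_3 = -1
y_4 = S_4(0) = a_4 = 3
y_5 = S_4(3) = 5
t_q=3/4 is in segment 0 (τ=3/4); S_0(τ)=-24749/24576

y_0=-5 y_1=0 y_2=1 y_3=-1 y_4=3 y_5=5
S(3/4) = -24749/24576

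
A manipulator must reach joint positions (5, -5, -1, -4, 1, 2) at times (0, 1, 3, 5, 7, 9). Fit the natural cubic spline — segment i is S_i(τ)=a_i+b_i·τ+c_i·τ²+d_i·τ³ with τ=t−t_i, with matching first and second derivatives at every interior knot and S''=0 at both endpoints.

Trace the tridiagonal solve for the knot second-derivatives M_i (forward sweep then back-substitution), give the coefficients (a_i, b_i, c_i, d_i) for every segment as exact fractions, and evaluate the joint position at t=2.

Δ: Δ0=-10, Δ1=2, Δ2=-3/2, Δ3=5/2, Δ4=1/2
row 1: diag=6, rhs=72; c'=1/3, d'=12
row 2: denom=8−2·1/3=22/3; d'=(-21−2·12)/(22/3)=-135/22
row 3: denom=8−2·3/11=82/11; d'=(24−2·-135/22)/(82/11)=399/82
row 4: denom=8−2·11/41=306/41; d'=(-12−2·399/82)/(306/41)=-99/34
back: M4=-99/34
back: M3=399/82−11/41·-99/34=96/17
back: M2=-135/22−3/11·96/17=-261/34
back: M1=12−1/3·-261/34=495/34
M: M0=0, M1=495/34, M2=-261/34, M3=96/17, M4=-99/34, M5=0
seg 0: a=5, c=M0/2=0, d=(M1−M0)/(6·1)=165/68, b=Δ0−h0·(2M0+M1)/6=-845/68
seg 1: a=-5, c=M1/2=495/68, d=(M2−M1)/(6·2)=-63/34, b=Δ1−h1·(2M1+M2)/6=-175/34
seg 2: a=-1, c=M2/2=-261/68, d=(M3−M2)/(6·2)=151/136, b=Δ2−h2·(2M2+M3)/6=59/34
seg 3: a=-4, c=M3/2=48/17, d=(M4−M3)/(6·2)=-97/136, b=Δ3−h3·(2M3+M4)/6=-5/17
seg 4: a=1, c=M4/2=-99/68, d=(M5−M4)/(6·2)=33/136, b=Δ4−h4·(2M4+M5)/6=83/34
t_q=2 → seg 1, τ=1; S=-5+-175/34·τ+495/68·τ²+-63/34·τ³=-321/68

  seg 0: a=5 b=-845/68 c=0 d=165/68
  seg 1: a=-5 b=-175/34 c=495/68 d=-63/34
  seg 2: a=-1 b=59/34 c=-261/68 d=151/136
  seg 3: a=-4 b=-5/17 c=48/17 d=-97/136
  seg 4: a=1 b=83/34 c=-99/68 d=33/136
S(2) = -321/68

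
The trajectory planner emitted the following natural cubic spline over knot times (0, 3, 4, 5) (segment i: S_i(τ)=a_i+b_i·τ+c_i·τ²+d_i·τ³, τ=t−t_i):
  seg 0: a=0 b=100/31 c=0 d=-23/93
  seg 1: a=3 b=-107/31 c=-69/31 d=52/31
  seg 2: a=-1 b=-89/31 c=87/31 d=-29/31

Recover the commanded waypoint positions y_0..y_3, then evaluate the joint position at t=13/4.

y_0 = S_0(0) = a_0 = 0
y_1 = S_1(0) = a_1 = 3
y_2 = S_2(0) = a_2 = -1
y_3 = S_2(1) = -2
t_q=13/4 is in segment 1 (τ=1/4); S_1(τ)=251/124

y_0=0 y_1=3 y_2=-1 y_3=-2
S(13/4) = 251/124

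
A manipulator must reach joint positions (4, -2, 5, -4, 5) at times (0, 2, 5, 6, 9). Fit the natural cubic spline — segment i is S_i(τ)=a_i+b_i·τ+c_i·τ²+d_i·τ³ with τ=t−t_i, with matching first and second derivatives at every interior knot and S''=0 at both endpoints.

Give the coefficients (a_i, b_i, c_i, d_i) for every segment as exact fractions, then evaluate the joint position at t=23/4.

Δ: Δ0=-3, Δ1=7/3, Δ2=-9, Δ3=3
row 1: diag=10, rhs=32; c'=3/10, d'=16/5
row 2: denom=8−3·3/10=71/10; d'=(-68−3·16/5)/(71/10)=-776/71
row 3: denom=8−1·10/71=558/71; d'=(72−1·-776/71)/(558/71)=2944/279
back: M3=2944/279
back: M2=-776/71−10/71·2944/279=-3464/279
back: M1=16/5−3/10·-3464/279=644/93
M: M0=0, M1=644/93, M2=-3464/279, M3=2944/279, M4=0
seg 0: a=4, c=M0/2=0, d=(M1−M0)/(6·2)=161/279, b=Δ0−h0·(2M0+M1)/6=-1481/279
seg 1: a=-2, c=M1/2=322/93, d=(M2−M1)/(6·3)=-2698/2511, b=Δ1−h1·(2M1+M2)/6=451/279
seg 2: a=5, c=M2/2=-1732/279, d=(M3−M2)/(6·1)=356/93, b=Δ2−h2·(2M2+M3)/6=-1847/279
seg 3: a=-4, c=M3/2=1472/279, d=(M4−M3)/(6·3)=-1472/2511, b=Δ3−h3·(2M3+M4)/6=-2107/279
t_q=23/4 → seg 2, τ=3/4; S=5+-1847/279·τ+-1732/279·τ²+356/93·τ³=-2741/1488

  seg 0: a=4 b=-1481/279 c=0 d=161/279
  seg 1: a=-2 b=451/279 c=322/93 d=-2698/2511
  seg 2: a=5 b=-1847/279 c=-1732/279 d=356/93
  seg 3: a=-4 b=-2107/279 c=1472/279 d=-1472/2511
S(23/4) = -2741/1488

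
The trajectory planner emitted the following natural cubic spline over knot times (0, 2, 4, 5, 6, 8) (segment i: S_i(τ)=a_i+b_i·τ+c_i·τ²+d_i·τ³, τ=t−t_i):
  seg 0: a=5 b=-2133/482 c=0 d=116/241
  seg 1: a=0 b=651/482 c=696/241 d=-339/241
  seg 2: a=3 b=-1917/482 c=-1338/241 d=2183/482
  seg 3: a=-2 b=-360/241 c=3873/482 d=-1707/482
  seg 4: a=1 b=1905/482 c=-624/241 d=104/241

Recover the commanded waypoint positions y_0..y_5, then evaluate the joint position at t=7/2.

y_0=5 y_1=0 y_2=3 y_3=-2 y_4=1 y_5=2
S(7/2) = 7281/1928

y_0 = S_0(0) = a_0 = 5
y_1 = S_1(0) = a_1 = 0
y_2 = S_2(0) = a_2 = 3
y_3 = S_3(0) = a_3 = -2
y_4 = S_4(0) = a_4 = 1
y_5 = S_4(2) = 2
t_q=7/2 is in segment 1 (τ=3/2); S_1(τ)=7281/1928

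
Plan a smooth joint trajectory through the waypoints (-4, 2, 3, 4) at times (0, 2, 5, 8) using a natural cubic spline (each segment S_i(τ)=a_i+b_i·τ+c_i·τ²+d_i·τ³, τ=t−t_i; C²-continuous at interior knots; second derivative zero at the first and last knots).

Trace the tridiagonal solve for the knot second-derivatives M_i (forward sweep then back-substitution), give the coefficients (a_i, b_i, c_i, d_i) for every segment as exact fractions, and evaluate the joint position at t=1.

  seg 0: a=-4 b=397/111 c=0 d=-16/111
  seg 1: a=2 b=205/111 c=-32/37 d=40/333
  seg 2: a=3 b=-11/111 c=8/37 d=-8/333
S(1) = -21/37

Δ: Δ0=3, Δ1=1/3, Δ2=1/3
row 1: diag=10, rhs=-16; c'=3/10, d'=-8/5
row 2: denom=12−3·3/10=111/10; d'=(0−3·-8/5)/(111/10)=16/37
back: M2=16/37
back: M1=-8/5−3/10·16/37=-64/37
M: M0=0, M1=-64/37, M2=16/37, M3=0
seg 0: a=-4, c=M0/2=0, d=(M1−M0)/(6·2)=-16/111, b=Δ0−h0·(2M0+M1)/6=397/111
seg 1: a=2, c=M1/2=-32/37, d=(M2−M1)/(6·3)=40/333, b=Δ1−h1·(2M1+M2)/6=205/111
seg 2: a=3, c=M2/2=8/37, d=(M3−M2)/(6·3)=-8/333, b=Δ2−h2·(2M2+M3)/6=-11/111
t_q=1 → seg 0, τ=1; S=-4+397/111·τ+0·τ²+-16/111·τ³=-21/37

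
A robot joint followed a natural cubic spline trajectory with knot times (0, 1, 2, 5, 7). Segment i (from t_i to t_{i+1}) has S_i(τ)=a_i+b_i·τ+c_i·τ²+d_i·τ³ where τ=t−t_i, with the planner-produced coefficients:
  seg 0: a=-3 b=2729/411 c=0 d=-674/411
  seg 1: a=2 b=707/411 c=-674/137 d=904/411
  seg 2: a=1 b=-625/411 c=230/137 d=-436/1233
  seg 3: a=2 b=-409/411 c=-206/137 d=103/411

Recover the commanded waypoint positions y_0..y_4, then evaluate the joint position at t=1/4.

y_0=-3 y_1=2 y_2=1 y_3=2 y_4=-4
S(1/4) = -5987/4384

y_0 = S_0(0) = a_0 = -3
y_1 = S_1(0) = a_1 = 2
y_2 = S_2(0) = a_2 = 1
y_3 = S_3(0) = a_3 = 2
y_4 = S_3(2) = -4
t_q=1/4 is in segment 0 (τ=1/4); S_0(τ)=-5987/4384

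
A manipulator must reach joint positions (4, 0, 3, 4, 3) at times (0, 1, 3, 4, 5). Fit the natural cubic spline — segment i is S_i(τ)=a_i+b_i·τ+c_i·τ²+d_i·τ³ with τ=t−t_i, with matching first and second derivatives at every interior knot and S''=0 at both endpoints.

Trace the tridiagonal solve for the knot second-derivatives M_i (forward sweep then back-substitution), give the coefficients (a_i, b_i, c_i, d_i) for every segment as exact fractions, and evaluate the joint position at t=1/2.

  seg 0: a=4 b=-1229/244 c=0 d=253/244
  seg 1: a=0 b=-235/122 c=759/244 d=-341/488
  seg 2: a=3 b=130/61 c=-66/61 d=-3/61
  seg 3: a=4 b=-11/61 c=-75/61 d=25/61
S(1/2) = 3145/1952

Δ: Δ0=-4, Δ1=3/2, Δ2=1, Δ3=-1
row 1: diag=6, rhs=33; c'=1/3, d'=11/2
row 2: denom=6−2·1/3=16/3; d'=(-3−2·11/2)/(16/3)=-21/8
row 3: denom=4−1·3/16=61/16; d'=(-12−1·-21/8)/(61/16)=-150/61
back: M3=-150/61
back: M2=-21/8−3/16·-150/61=-132/61
back: M1=11/2−1/3·-132/61=759/122
M: M0=0, M1=759/122, M2=-132/61, M3=-150/61, M4=0
seg 0: a=4, c=M0/2=0, d=(M1−M0)/(6·1)=253/244, b=Δ0−h0·(2M0+M1)/6=-1229/244
seg 1: a=0, c=M1/2=759/244, d=(M2−M1)/(6·2)=-341/488, b=Δ1−h1·(2M1+M2)/6=-235/122
seg 2: a=3, c=M2/2=-66/61, d=(M3−M2)/(6·1)=-3/61, b=Δ2−h2·(2M2+M3)/6=130/61
seg 3: a=4, c=M3/2=-75/61, d=(M4−M3)/(6·1)=25/61, b=Δ3−h3·(2M3+M4)/6=-11/61
t_q=1/2 → seg 0, τ=1/2; S=4+-1229/244·τ+0·τ²+253/244·τ³=3145/1952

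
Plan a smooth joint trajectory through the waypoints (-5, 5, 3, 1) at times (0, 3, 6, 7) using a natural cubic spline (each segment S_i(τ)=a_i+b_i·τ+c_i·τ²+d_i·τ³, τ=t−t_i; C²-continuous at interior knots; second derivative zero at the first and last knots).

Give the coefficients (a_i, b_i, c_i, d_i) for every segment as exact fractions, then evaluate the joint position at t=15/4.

  seg 0: a=-5 b=374/87 c=0 d=-28/261
  seg 1: a=5 b=122/87 c=-28/29 d=8/87
  seg 2: a=3 b=-166/87 c=-4/29 d=4/87
S(15/4) = 1287/232

Δ: Δ0=10/3, Δ1=-2/3, Δ2=-2
row 1: diag=12, rhs=-24; c'=1/4, d'=-2
row 2: denom=8−3·1/4=29/4; d'=(-8−3·-2)/(29/4)=-8/29
back: M2=-8/29
back: M1=-2−1/4·-8/29=-56/29
M: M0=0, M1=-56/29, M2=-8/29, M3=0
seg 0: a=-5, c=M0/2=0, d=(M1−M0)/(6·3)=-28/261, b=Δ0−h0·(2M0+M1)/6=374/87
seg 1: a=5, c=M1/2=-28/29, d=(M2−M1)/(6·3)=8/87, b=Δ1−h1·(2M1+M2)/6=122/87
seg 2: a=3, c=M2/2=-4/29, d=(M3−M2)/(6·1)=4/87, b=Δ2−h2·(2M2+M3)/6=-166/87
t_q=15/4 → seg 1, τ=3/4; S=5+122/87·τ+-28/29·τ²+8/87·τ³=1287/232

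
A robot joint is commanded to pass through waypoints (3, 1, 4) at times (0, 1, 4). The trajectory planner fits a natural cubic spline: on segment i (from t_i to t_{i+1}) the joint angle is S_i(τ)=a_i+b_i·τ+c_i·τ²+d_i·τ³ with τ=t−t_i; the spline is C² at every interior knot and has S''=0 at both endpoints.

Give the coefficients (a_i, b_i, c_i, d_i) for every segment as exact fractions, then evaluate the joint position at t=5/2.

Δ: Δ0=-2, Δ1=1
row 1: diag=8, rhs=18; c'=3/8, d'=9/4
back: M1=9/4
M: M0=0, M1=9/4, M2=0
seg 0: a=3, c=M0/2=0, d=(M1−M0)/(6·1)=3/8, b=Δ0−h0·(2M0+M1)/6=-19/8
seg 1: a=1, c=M1/2=9/8, d=(M2−M1)/(6·3)=-1/8, b=Δ1−h1·(2M1+M2)/6=-5/4
t_q=5/2 → seg 1, τ=3/2; S=1+-5/4·τ+9/8·τ²+-1/8·τ³=79/64

  seg 0: a=3 b=-19/8 c=0 d=3/8
  seg 1: a=1 b=-5/4 c=9/8 d=-1/8
S(5/2) = 79/64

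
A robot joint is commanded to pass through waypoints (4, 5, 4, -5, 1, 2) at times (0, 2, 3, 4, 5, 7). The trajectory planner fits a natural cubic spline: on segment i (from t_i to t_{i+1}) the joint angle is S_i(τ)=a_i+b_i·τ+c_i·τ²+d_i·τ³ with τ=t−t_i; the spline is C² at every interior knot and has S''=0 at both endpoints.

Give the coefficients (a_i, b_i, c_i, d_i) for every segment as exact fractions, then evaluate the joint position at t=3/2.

  seg 0: a=4 b=-109/986 c=0 d=301/1972
  seg 1: a=5 b=1697/986 c=903/986 d=-1793/493
  seg 2: a=4 b=-7255/986 c=-9855/986 d=142/17
  seg 3: a=-5 b=-2257/986 c=14853/986 d=-3340/493
  seg 4: a=1 b=7409/986 c=-5187/986 d=1729/1972
S(3/2) = 68615/15776

Δ: Δ0=1/2, Δ1=-1, Δ2=-9, Δ3=6, Δ4=1/2
row 1: diag=6, rhs=-9; c'=1/6, d'=-3/2
row 2: denom=4−1·1/6=23/6; d'=(-48−1·-3/2)/(23/6)=-279/23
row 3: denom=4−1·6/23=86/23; d'=(90−1·-279/23)/(86/23)=2349/86
row 4: denom=6−1·23/86=493/86; d'=(-33−1·2349/86)/(493/86)=-5187/493
back: M4=-5187/493
back: M3=2349/86−23/86·-5187/493=14853/493
back: M2=-279/23−6/23·14853/493=-9855/493
back: M1=-3/2−1/6·-9855/493=903/493
M: M0=0, M1=903/493, M2=-9855/493, M3=14853/493, M4=-5187/493, M5=0
seg 0: a=4, c=M0/2=0, d=(M1−M0)/(6·2)=301/1972, b=Δ0−h0·(2M0+M1)/6=-109/986
seg 1: a=5, c=M1/2=903/986, d=(M2−M1)/(6·1)=-1793/493, b=Δ1−h1·(2M1+M2)/6=1697/986
seg 2: a=4, c=M2/2=-9855/986, d=(M3−M2)/(6·1)=142/17, b=Δ2−h2·(2M2+M3)/6=-7255/986
seg 3: a=-5, c=M3/2=14853/986, d=(M4−M3)/(6·1)=-3340/493, b=Δ3−h3·(2M3+M4)/6=-2257/986
seg 4: a=1, c=M4/2=-5187/986, d=(M5−M4)/(6·2)=1729/1972, b=Δ4−h4·(2M4+M5)/6=7409/986
t_q=3/2 → seg 0, τ=3/2; S=4+-109/986·τ+0·τ²+301/1972·τ³=68615/15776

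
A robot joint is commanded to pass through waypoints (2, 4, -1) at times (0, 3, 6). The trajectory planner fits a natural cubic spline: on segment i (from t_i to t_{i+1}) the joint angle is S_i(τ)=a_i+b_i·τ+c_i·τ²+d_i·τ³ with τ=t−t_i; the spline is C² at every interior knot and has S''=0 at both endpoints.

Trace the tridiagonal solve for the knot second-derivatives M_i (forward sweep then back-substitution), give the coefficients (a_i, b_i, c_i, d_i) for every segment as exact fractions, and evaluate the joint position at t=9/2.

  seg 0: a=2 b=5/4 c=0 d=-7/108
  seg 1: a=4 b=-1/2 c=-7/12 d=7/108
S(9/2) = 69/32

Δ: Δ0=2/3, Δ1=-5/3
row 1: diag=12, rhs=-14; c'=1/4, d'=-7/6
back: M1=-7/6
M: M0=0, M1=-7/6, M2=0
seg 0: a=2, c=M0/2=0, d=(M1−M0)/(6·3)=-7/108, b=Δ0−h0·(2M0+M1)/6=5/4
seg 1: a=4, c=M1/2=-7/12, d=(M2−M1)/(6·3)=7/108, b=Δ1−h1·(2M1+M2)/6=-1/2
t_q=9/2 → seg 1, τ=3/2; S=4+-1/2·τ+-7/12·τ²+7/108·τ³=69/32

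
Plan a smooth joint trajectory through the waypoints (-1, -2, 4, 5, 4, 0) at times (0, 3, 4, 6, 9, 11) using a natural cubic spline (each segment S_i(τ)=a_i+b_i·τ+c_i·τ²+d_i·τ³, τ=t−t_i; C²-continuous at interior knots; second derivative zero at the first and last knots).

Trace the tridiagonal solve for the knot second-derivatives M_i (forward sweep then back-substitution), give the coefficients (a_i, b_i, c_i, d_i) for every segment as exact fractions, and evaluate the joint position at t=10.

Δ: Δ0=-1/3, Δ1=6, Δ2=1/2, Δ3=-1/3, Δ4=-2
row 1: diag=8, rhs=38; c'=1/8, d'=19/4
row 2: denom=6−1·1/8=47/8; d'=(-33−1·19/4)/(47/8)=-302/47
row 3: denom=10−2·16/47=438/47; d'=(-5−2·-302/47)/(438/47)=123/146
row 4: denom=10−3·47/146=1319/146; d'=(-10−3·123/146)/(1319/146)=-1829/1319
back: M4=-1829/1319
back: M3=123/146−47/146·-1829/1319=1700/1319
back: M2=-302/47−16/47·1700/1319=-9054/1319
back: M1=19/4−1/8·-9054/1319=7397/1319
M: M0=0, M1=7397/1319, M2=-9054/1319, M3=1700/1319, M4=-1829/1319, M5=0
seg 0: a=-1, c=M0/2=0, d=(M1−M0)/(6·3)=7397/23742, b=Δ0−h0·(2M0+M1)/6=-24829/7914
seg 1: a=-2, c=M1/2=7397/2638, d=(M2−M1)/(6·1)=-16451/7914, b=Δ1−h1·(2M1+M2)/6=20872/3957
seg 2: a=4, c=M2/2=-4527/1319, d=(M3−M2)/(6·2)=5377/7914, b=Δ2−h2·(2M2+M3)/6=36773/7914
seg 3: a=5, c=M3/2=850/1319, d=(M4−M3)/(6·3)=-3529/23742, b=Δ3−h3·(2M3+M4)/6=-7351/7914
seg 4: a=4, c=M4/2=-1829/2638, d=(M5−M4)/(6·2)=1829/15828, b=Δ4−h4·(2M4+M5)/6=-4256/3957
t_q=10 → seg 4, τ=1; S=4+-4256/3957·τ+-1829/2638·τ²+1829/15828·τ³=12381/5276

  seg 0: a=-1 b=-24829/7914 c=0 d=7397/23742
  seg 1: a=-2 b=20872/3957 c=7397/2638 d=-16451/7914
  seg 2: a=4 b=36773/7914 c=-4527/1319 d=5377/7914
  seg 3: a=5 b=-7351/7914 c=850/1319 d=-3529/23742
  seg 4: a=4 b=-4256/3957 c=-1829/2638 d=1829/15828
S(10) = 12381/5276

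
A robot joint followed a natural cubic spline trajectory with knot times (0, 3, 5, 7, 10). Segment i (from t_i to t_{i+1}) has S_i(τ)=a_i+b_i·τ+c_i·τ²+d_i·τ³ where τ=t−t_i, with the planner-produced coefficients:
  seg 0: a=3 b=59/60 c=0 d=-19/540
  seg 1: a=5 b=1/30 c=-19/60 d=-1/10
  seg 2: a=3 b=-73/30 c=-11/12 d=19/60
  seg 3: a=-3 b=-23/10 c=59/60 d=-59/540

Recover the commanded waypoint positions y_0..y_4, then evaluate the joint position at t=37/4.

y_0 = S_0(0) = a_0 = 3
y_1 = S_1(0) = a_1 = 5
y_2 = S_2(0) = a_2 = 3
y_3 = S_3(0) = a_3 = -3
y_4 = S_3(3) = -4
t_q=37/4 is in segment 3 (τ=9/4); S_3(τ)=-1137/256

y_0=3 y_1=5 y_2=3 y_3=-3 y_4=-4
S(37/4) = -1137/256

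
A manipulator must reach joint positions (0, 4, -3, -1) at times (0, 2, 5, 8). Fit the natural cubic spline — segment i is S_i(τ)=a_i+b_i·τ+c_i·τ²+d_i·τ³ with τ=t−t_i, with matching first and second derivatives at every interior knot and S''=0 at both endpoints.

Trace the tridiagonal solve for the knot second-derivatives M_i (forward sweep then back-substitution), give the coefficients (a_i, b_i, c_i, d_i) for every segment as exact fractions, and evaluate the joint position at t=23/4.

Δ: Δ0=2, Δ1=-7/3, Δ2=2/3
row 1: diag=10, rhs=-26; c'=3/10, d'=-13/5
row 2: denom=12−3·3/10=111/10; d'=(18−3·-13/5)/(111/10)=86/37
back: M2=86/37
back: M1=-13/5−3/10·86/37=-122/37
M: M0=0, M1=-122/37, M2=86/37, M3=0
seg 0: a=0, c=M0/2=0, d=(M1−M0)/(6·2)=-61/222, b=Δ0−h0·(2M0+M1)/6=344/111
seg 1: a=4, c=M1/2=-61/37, d=(M2−M1)/(6·3)=104/333, b=Δ1−h1·(2M1+M2)/6=-22/111
seg 2: a=-3, c=M2/2=43/37, d=(M3−M2)/(6·3)=-43/333, b=Δ2−h2·(2M2+M3)/6=-184/111
t_q=23/4 → seg 2, τ=3/4; S=-3+-184/111·τ+43/37·τ²+-43/333·τ³=-8629/2368

  seg 0: a=0 b=344/111 c=0 d=-61/222
  seg 1: a=4 b=-22/111 c=-61/37 d=104/333
  seg 2: a=-3 b=-184/111 c=43/37 d=-43/333
S(23/4) = -8629/2368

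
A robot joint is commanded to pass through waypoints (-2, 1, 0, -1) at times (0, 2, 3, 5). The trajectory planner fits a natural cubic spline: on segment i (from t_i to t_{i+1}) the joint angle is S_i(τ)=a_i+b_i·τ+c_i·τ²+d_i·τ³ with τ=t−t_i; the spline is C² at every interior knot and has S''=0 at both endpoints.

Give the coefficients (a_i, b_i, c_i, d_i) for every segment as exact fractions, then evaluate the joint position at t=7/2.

Δ: Δ0=3/2, Δ1=-1, Δ2=-1/2
row 1: diag=6, rhs=-15; c'=1/6, d'=-5/2
row 2: denom=6−1·1/6=35/6; d'=(3−1·-5/2)/(35/6)=33/35
back: M2=33/35
back: M1=-5/2−1/6·33/35=-93/35
M: M0=0, M1=-93/35, M2=33/35, M3=0
seg 0: a=-2, c=M0/2=0, d=(M1−M0)/(6·2)=-31/140, b=Δ0−h0·(2M0+M1)/6=167/70
seg 1: a=1, c=M1/2=-93/70, d=(M2−M1)/(6·1)=3/5, b=Δ1−h1·(2M1+M2)/6=-19/70
seg 2: a=0, c=M2/2=33/70, d=(M3−M2)/(6·2)=-11/140, b=Δ2−h2·(2M2+M3)/6=-79/70
t_q=7/2 → seg 2, τ=1/2; S=0+-79/70·τ+33/70·τ²+-11/140·τ³=-73/160

  seg 0: a=-2 b=167/70 c=0 d=-31/140
  seg 1: a=1 b=-19/70 c=-93/70 d=3/5
  seg 2: a=0 b=-79/70 c=33/70 d=-11/140
S(7/2) = -73/160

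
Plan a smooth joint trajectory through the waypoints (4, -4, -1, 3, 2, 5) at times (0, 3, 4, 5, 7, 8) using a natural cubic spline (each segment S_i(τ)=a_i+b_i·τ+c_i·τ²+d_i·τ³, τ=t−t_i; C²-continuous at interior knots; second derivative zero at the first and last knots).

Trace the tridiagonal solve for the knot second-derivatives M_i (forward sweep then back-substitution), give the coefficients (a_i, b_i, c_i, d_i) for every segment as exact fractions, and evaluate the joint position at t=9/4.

  seg 0: a=4 b=-3295/708 c=0 d=469/2124
  seg 1: a=-4 b=463/354 c=469/236 d=-209/708
  seg 2: a=-1 b=3113/708 c=65/59 d=-1061/708
  seg 3: a=3 b=745/354 c=-801/236 d=1481/1416
  seg 4: a=2 b=191/177 c=170/59 d=-170/177
S(9/4) = -59755/15104

Δ: Δ0=-8/3, Δ1=3, Δ2=4, Δ3=-1/2, Δ4=3
row 1: diag=8, rhs=34; c'=1/8, d'=17/4
row 2: denom=4−1·1/8=31/8; d'=(6−1·17/4)/(31/8)=14/31
row 3: denom=6−1·8/31=178/31; d'=(-27−1·14/31)/(178/31)=-851/178
row 4: denom=6−2·31/89=472/89; d'=(21−2·-851/178)/(472/89)=340/59
back: M4=340/59
back: M3=-851/178−31/89·340/59=-801/118
back: M2=14/31−8/31·-801/118=130/59
back: M1=17/4−1/8·130/59=469/118
M: M0=0, M1=469/118, M2=130/59, M3=-801/118, M4=340/59, M5=0
seg 0: a=4, c=M0/2=0, d=(M1−M0)/(6·3)=469/2124, b=Δ0−h0·(2M0+M1)/6=-3295/708
seg 1: a=-4, c=M1/2=469/236, d=(M2−M1)/(6·1)=-209/708, b=Δ1−h1·(2M1+M2)/6=463/354
seg 2: a=-1, c=M2/2=65/59, d=(M3−M2)/(6·1)=-1061/708, b=Δ2−h2·(2M2+M3)/6=3113/708
seg 3: a=3, c=M3/2=-801/236, d=(M4−M3)/(6·2)=1481/1416, b=Δ3−h3·(2M3+M4)/6=745/354
seg 4: a=2, c=M4/2=170/59, d=(M5−M4)/(6·1)=-170/177, b=Δ4−h4·(2M4+M5)/6=191/177
t_q=9/4 → seg 0, τ=9/4; S=4+-3295/708·τ+0·τ²+469/2124·τ³=-59755/15104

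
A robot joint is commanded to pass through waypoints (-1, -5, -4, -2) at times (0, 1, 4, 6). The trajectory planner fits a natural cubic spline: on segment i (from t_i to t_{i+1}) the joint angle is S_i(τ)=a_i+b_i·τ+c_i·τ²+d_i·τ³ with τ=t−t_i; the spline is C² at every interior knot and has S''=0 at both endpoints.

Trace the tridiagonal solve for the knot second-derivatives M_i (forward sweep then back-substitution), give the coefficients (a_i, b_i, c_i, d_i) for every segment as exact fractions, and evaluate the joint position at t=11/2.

  seg 0: a=-1 b=-976/213 c=0 d=124/213
  seg 1: a=-5 b=-604/213 c=124/71 d=-49/213
  seg 2: a=-4 b=305/213 c=-23/71 d=23/426
S(11/2) = -2725/1136

Δ: Δ0=-4, Δ1=1/3, Δ2=1
row 1: diag=8, rhs=26; c'=3/8, d'=13/4
row 2: denom=10−3·3/8=71/8; d'=(4−3·13/4)/(71/8)=-46/71
back: M2=-46/71
back: M1=13/4−3/8·-46/71=248/71
M: M0=0, M1=248/71, M2=-46/71, M3=0
seg 0: a=-1, c=M0/2=0, d=(M1−M0)/(6·1)=124/213, b=Δ0−h0·(2M0+M1)/6=-976/213
seg 1: a=-5, c=M1/2=124/71, d=(M2−M1)/(6·3)=-49/213, b=Δ1−h1·(2M1+M2)/6=-604/213
seg 2: a=-4, c=M2/2=-23/71, d=(M3−M2)/(6·2)=23/426, b=Δ2−h2·(2M2+M3)/6=305/213
t_q=11/2 → seg 2, τ=3/2; S=-4+305/213·τ+-23/71·τ²+23/426·τ³=-2725/1136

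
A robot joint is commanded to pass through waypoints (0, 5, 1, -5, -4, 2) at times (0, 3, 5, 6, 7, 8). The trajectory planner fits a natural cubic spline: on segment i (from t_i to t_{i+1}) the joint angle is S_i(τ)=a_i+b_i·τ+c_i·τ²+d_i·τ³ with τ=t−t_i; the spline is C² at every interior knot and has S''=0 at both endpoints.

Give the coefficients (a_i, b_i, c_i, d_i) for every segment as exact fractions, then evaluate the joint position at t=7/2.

  seg 0: a=0 b=167/75 c=0 d=-14/225
  seg 1: a=5 b=41/75 c=-14/25 d=-107/300
  seg 2: a=1 b=-448/75 c=-27/10 d=401/150
  seg 3: a=-5 b=-503/150 c=133/25 d=-29/30
  seg 4: a=-4 b=329/75 c=121/50 d=-121/150
S(7/2) = 4071/800

Δ: Δ0=5/3, Δ1=-2, Δ2=-6, Δ3=1, Δ4=6
row 1: diag=10, rhs=-22; c'=1/5, d'=-11/5
row 2: denom=6−2·1/5=28/5; d'=(-24−2·-11/5)/(28/5)=-7/2
row 3: denom=4−1·5/28=107/28; d'=(42−1·-7/2)/(107/28)=1274/107
row 4: denom=4−1·28/107=400/107; d'=(30−1·1274/107)/(400/107)=121/25
back: M4=121/25
back: M3=1274/107−28/107·121/25=266/25
back: M2=-7/2−5/28·266/25=-27/5
back: M1=-11/5−1/5·-27/5=-28/25
M: M0=0, M1=-28/25, M2=-27/5, M3=266/25, M4=121/25, M5=0
seg 0: a=0, c=M0/2=0, d=(M1−M0)/(6·3)=-14/225, b=Δ0−h0·(2M0+M1)/6=167/75
seg 1: a=5, c=M1/2=-14/25, d=(M2−M1)/(6·2)=-107/300, b=Δ1−h1·(2M1+M2)/6=41/75
seg 2: a=1, c=M2/2=-27/10, d=(M3−M2)/(6·1)=401/150, b=Δ2−h2·(2M2+M3)/6=-448/75
seg 3: a=-5, c=M3/2=133/25, d=(M4−M3)/(6·1)=-29/30, b=Δ3−h3·(2M3+M4)/6=-503/150
seg 4: a=-4, c=M4/2=121/50, d=(M5−M4)/(6·1)=-121/150, b=Δ4−h4·(2M4+M5)/6=329/75
t_q=7/2 → seg 1, τ=1/2; S=5+41/75·τ+-14/25·τ²+-107/300·τ³=4071/800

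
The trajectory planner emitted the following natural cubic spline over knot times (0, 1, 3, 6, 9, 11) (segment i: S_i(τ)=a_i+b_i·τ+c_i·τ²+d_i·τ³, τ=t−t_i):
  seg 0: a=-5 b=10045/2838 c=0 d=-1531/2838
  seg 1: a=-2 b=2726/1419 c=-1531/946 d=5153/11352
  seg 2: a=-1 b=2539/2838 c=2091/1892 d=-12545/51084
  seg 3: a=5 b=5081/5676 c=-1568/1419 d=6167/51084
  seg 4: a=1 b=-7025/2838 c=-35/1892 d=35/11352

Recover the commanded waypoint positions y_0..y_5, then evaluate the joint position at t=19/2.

y_0 = S_0(0) = a_0 = -5
y_1 = S_1(0) = a_1 = -2
y_2 = S_2(0) = a_2 = -1
y_3 = S_3(0) = a_3 = 5
y_4 = S_4(0) = a_4 = 1
y_5 = S_4(2) = -4
t_q=19/2 is in segment 4 (τ=1/2); S_4(τ)=-7323/30272

y_0=-5 y_1=-2 y_2=-1 y_3=5 y_4=1 y_5=-4
S(19/2) = -7323/30272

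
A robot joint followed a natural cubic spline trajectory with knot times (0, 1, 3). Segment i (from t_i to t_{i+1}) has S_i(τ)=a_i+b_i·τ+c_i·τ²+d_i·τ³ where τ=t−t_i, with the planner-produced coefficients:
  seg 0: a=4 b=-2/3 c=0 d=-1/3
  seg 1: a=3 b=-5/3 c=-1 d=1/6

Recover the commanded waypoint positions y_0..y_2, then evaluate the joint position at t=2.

y_0=4 y_1=3 y_2=-3
S(2) = 1/2

y_0 = S_0(0) = a_0 = 4
y_1 = S_1(0) = a_1 = 3
y_2 = S_1(2) = -3
t_q=2 is in segment 1 (τ=1); S_1(τ)=1/2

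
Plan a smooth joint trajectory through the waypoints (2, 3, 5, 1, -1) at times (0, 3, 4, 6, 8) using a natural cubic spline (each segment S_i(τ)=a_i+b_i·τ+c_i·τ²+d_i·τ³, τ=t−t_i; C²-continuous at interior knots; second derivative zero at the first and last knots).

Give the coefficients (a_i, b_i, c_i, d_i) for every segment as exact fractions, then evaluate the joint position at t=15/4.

Δ: Δ0=1/3, Δ1=2, Δ2=-2, Δ3=-1
row 1: diag=8, rhs=10; c'=1/8, d'=5/4
row 2: denom=6−1·1/8=47/8; d'=(-24−1·5/4)/(47/8)=-202/47
row 3: denom=8−2·16/47=344/47; d'=(6−2·-202/47)/(344/47)=343/172
back: M3=343/172
back: M2=-202/47−16/47·343/172=-214/43
back: M1=5/4−1/8·-214/43=161/86
M: M0=0, M1=161/86, M2=-214/43, M3=343/172, M4=0
seg 0: a=2, c=M0/2=0, d=(M1−M0)/(6·3)=161/1548, b=Δ0−h0·(2M0+M1)/6=-311/516
seg 1: a=3, c=M1/2=161/172, d=(M2−M1)/(6·1)=-589/516, b=Δ1−h1·(2M1+M2)/6=569/258
seg 2: a=5, c=M2/2=-107/43, d=(M3−M2)/(6·2)=1199/2064, b=Δ2−h2·(2M2+M3)/6=337/516
seg 3: a=1, c=M3/2=343/344, d=(M4−M3)/(6·2)=-343/2064, b=Δ3−h3·(2M3+M4)/6=-601/258
t_q=15/4 → seg 1, τ=3/4; S=3+569/258·τ+161/172·τ²+-589/516·τ³=51727/11008

  seg 0: a=2 b=-311/516 c=0 d=161/1548
  seg 1: a=3 b=569/258 c=161/172 d=-589/516
  seg 2: a=5 b=337/516 c=-107/43 d=1199/2064
  seg 3: a=1 b=-601/258 c=343/344 d=-343/2064
S(15/4) = 51727/11008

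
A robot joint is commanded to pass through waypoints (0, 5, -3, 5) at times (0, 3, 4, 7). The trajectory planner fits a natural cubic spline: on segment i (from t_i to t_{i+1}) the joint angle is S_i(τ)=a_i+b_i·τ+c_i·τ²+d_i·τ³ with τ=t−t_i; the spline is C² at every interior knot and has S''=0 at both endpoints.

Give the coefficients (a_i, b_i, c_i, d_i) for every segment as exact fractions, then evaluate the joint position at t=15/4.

  seg 0: a=0 b=41/7 c=0 d=-88/189
  seg 1: a=5 b=-47/7 c=-88/21 d=61/21
  seg 2: a=-3 b=-134/21 c=95/21 d=-95/189
S(15/4) = -523/448

Δ: Δ0=5/3, Δ1=-8, Δ2=8/3
row 1: diag=8, rhs=-58; c'=1/8, d'=-29/4
row 2: denom=8−1·1/8=63/8; d'=(64−1·-29/4)/(63/8)=190/21
back: M2=190/21
back: M1=-29/4−1/8·190/21=-176/21
M: M0=0, M1=-176/21, M2=190/21, M3=0
seg 0: a=0, c=M0/2=0, d=(M1−M0)/(6·3)=-88/189, b=Δ0−h0·(2M0+M1)/6=41/7
seg 1: a=5, c=M1/2=-88/21, d=(M2−M1)/(6·1)=61/21, b=Δ1−h1·(2M1+M2)/6=-47/7
seg 2: a=-3, c=M2/2=95/21, d=(M3−M2)/(6·3)=-95/189, b=Δ2−h2·(2M2+M3)/6=-134/21
t_q=15/4 → seg 1, τ=3/4; S=5+-47/7·τ+-88/21·τ²+61/21·τ³=-523/448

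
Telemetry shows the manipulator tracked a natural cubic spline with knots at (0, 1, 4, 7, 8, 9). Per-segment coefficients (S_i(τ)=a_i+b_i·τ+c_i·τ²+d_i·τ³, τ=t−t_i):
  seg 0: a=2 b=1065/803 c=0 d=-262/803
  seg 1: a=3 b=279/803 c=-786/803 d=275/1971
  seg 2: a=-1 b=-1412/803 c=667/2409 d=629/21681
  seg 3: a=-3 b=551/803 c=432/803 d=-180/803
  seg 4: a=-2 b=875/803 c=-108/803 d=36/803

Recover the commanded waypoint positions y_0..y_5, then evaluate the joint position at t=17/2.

y_0 = S_0(0) = a_0 = 2
y_1 = S_1(0) = a_1 = 3
y_2 = S_2(0) = a_2 = -1
y_3 = S_3(0) = a_3 = -3
y_4 = S_4(0) = a_4 = -2
y_5 = S_4(1) = -1
t_q=17/2 is in segment 4 (τ=1/2); S_4(τ)=-1191/803

y_0=2 y_1=3 y_2=-1 y_3=-3 y_4=-2 y_5=-1
S(17/2) = -1191/803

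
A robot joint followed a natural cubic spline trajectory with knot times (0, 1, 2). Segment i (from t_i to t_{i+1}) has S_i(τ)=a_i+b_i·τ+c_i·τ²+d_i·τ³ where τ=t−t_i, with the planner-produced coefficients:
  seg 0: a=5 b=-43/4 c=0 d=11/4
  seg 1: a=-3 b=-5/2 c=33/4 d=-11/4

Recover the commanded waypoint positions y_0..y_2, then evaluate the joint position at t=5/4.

y_0=5 y_1=-3 y_2=0
S(5/4) = -807/256

y_0 = S_0(0) = a_0 = 5
y_1 = S_1(0) = a_1 = -3
y_2 = S_1(1) = 0
t_q=5/4 is in segment 1 (τ=1/4); S_1(τ)=-807/256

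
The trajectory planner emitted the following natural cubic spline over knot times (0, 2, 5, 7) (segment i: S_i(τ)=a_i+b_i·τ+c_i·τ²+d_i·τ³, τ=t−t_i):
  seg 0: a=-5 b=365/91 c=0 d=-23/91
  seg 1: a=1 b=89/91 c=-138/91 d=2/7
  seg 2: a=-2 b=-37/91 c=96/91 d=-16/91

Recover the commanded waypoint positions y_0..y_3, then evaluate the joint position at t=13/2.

y_0 = S_0(0) = a_0 = -5
y_1 = S_1(0) = a_1 = 1
y_2 = S_2(0) = a_2 = -2
y_3 = S_2(2) = 0
t_q=13/2 is in segment 2 (τ=3/2); S_2(τ)=-151/182

y_0=-5 y_1=1 y_2=-2 y_3=0
S(13/2) = -151/182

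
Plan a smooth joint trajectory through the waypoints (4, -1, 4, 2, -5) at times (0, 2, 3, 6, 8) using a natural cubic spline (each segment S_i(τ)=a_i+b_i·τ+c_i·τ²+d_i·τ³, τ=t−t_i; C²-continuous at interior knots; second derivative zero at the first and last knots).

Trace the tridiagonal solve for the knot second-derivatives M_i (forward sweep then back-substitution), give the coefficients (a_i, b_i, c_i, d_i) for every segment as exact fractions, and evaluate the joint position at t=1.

  seg 0: a=4 b=-127/24 c=0 d=67/96
  seg 1: a=-1 b=37/12 c=67/16 d=-109/48
  seg 2: a=4 b=223/48 c=-21/8 d=41/144
  seg 3: a=2 b=-41/12 c=-1/16 d=1/96
S(1) = -19/32

Δ: Δ0=-5/2, Δ1=5, Δ2=-2/3, Δ3=-7/2
row 1: diag=6, rhs=45; c'=1/6, d'=15/2
row 2: denom=8−1·1/6=47/6; d'=(-34−1·15/2)/(47/6)=-249/47
row 3: denom=10−3·18/47=416/47; d'=(-17−3·-249/47)/(416/47)=-1/8
back: M3=-1/8
back: M2=-249/47−18/47·-1/8=-21/4
back: M1=15/2−1/6·-21/4=67/8
M: M0=0, M1=67/8, M2=-21/4, M3=-1/8, M4=0
seg 0: a=4, c=M0/2=0, d=(M1−M0)/(6·2)=67/96, b=Δ0−h0·(2M0+M1)/6=-127/24
seg 1: a=-1, c=M1/2=67/16, d=(M2−M1)/(6·1)=-109/48, b=Δ1−h1·(2M1+M2)/6=37/12
seg 2: a=4, c=M2/2=-21/8, d=(M3−M2)/(6·3)=41/144, b=Δ2−h2·(2M2+M3)/6=223/48
seg 3: a=2, c=M3/2=-1/16, d=(M4−M3)/(6·2)=1/96, b=Δ3−h3·(2M3+M4)/6=-41/12
t_q=1 → seg 0, τ=1; S=4+-127/24·τ+0·τ²+67/96·τ³=-19/32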